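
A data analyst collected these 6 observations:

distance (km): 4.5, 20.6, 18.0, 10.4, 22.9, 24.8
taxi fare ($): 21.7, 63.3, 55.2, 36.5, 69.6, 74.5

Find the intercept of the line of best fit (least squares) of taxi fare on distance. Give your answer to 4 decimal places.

n = 6, Σx = 101.2, Σy = 320.8, Σxy = 6216.27, Σx² = 2016.22
Sxx = Σx² − (Σx)²/n = 2016.22 − 1706.906667 = 309.313333
Sxy = Σxy − (Σx)(Σy)/n = 6216.27 − 5410.826667 = 805.443333
b = Sxy/Sxx = 805.443333/309.313333 = 2.603972
a = ȳ − b·x̄ = 53.466667 − 2.603972·16.866667 = 9.546335

9.5463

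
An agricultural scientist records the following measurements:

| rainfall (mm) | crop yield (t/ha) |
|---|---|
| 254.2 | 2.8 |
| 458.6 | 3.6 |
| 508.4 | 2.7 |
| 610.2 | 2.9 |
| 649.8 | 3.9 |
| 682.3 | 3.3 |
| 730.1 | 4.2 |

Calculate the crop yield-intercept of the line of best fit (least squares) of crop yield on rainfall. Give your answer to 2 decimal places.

2.16

n = 7, Σx = 3893.6, Σy = 23.4, Σxy = 13357.21, Σx² = 2326565.54
Sxx = Σx² − (Σx)²/n = 2326565.54 − 2165731.565714 = 160833.974286
Sxy = Σxy − (Σx)(Σy)/n = 13357.21 − 13015.748571 = 341.461429
b = Sxy/Sxx = 341.461429/160833.974286 = 0.002123
a = ȳ − b·x̄ = 3.342857 − 0.002123·556.228571 = 2.161946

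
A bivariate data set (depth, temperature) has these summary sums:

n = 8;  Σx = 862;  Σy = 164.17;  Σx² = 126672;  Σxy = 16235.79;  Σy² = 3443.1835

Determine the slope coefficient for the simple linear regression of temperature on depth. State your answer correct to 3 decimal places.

-0.043

Sxx = Σx² − (Σx)²/n = 126672 − 92880.5 = 33791.5
Sxy = Σxy − (Σx)(Σy)/n = 16235.79 − 17689.3175 = -1453.5275
b = Sxy/Sxx = -1453.5275/33791.5 = -0.043015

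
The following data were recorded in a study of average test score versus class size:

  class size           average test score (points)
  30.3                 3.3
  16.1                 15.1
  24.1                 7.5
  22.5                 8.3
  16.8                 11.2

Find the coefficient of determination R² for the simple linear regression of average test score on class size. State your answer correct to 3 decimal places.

n = 5, Σx = 109.8, Σy = 45.4, Σxy = 898.76, Σx² = 2546.6, Σy² = 489.48
Sxx = Σx² − (Σx)²/n = 2546.6 − 2411.208 = 135.392
Sxy = Σxy − (Σx)(Σy)/n = 898.76 − 996.984 = -98.224
Syy = Σy² − (Σy)²/n = 489.48 − 412.232 = 77.248
R² = Sxy²/(Sxx·Syy) = (-98.224)²/(135.392·77.248) = 0.922476

0.922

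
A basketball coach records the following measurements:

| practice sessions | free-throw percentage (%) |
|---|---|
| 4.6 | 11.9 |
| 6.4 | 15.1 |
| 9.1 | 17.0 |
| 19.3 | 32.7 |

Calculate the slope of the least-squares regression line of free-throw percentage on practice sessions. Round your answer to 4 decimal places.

n = 4, Σx = 39.4, Σy = 76.7, Σxy = 937.19, Σx² = 517.42
Sxx = Σx² − (Σx)²/n = 517.42 − 388.09 = 129.33
Sxy = Σxy − (Σx)(Σy)/n = 937.19 − 755.495 = 181.695
b = Sxy/Sxx = 181.695/129.33 = 1.404894

1.4049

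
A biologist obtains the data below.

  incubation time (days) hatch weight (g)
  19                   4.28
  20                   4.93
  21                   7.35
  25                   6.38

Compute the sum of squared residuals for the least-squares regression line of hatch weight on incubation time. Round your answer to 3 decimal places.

3.880

n = 4, Σx = 85, Σy = 22.94, Σxy = 493.77, Σx² = 1827, Σy² = 137.3502
Sxx = Σx² − (Σx)²/n = 1827 − 1806.25 = 20.75
Sxy = Σxy − (Σx)(Σy)/n = 493.77 − 487.475 = 6.295
Syy = Σy² − (Σy)²/n = 137.3502 − 131.5609 = 5.7893
b = Sxy/Sxx = 6.295/20.75 = 0.303373
SSE = Syy − b·Sxy = 5.7893 − 0.303373·6.295 = 3.879564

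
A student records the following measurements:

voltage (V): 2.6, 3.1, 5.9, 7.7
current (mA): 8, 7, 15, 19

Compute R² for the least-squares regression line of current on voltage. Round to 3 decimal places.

n = 4, Σx = 19.3, Σy = 49, Σxy = 277.3, Σx² = 110.47, Σy² = 699
Sxx = Σx² − (Σx)²/n = 110.47 − 93.1225 = 17.3475
Sxy = Σxy − (Σx)(Σy)/n = 277.3 − 236.425 = 40.875
Syy = Σy² − (Σy)²/n = 699 − 600.25 = 98.75
R² = Sxy²/(Sxx·Syy) = (40.875)²/(17.3475·98.75) = 0.975307

0.975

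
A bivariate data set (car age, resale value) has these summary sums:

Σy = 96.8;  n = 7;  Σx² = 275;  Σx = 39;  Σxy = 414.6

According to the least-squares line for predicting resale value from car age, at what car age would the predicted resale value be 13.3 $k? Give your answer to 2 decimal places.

Sxx = Σx² − (Σx)²/n = 275 − 217.285714 = 57.714286
Sxy = Σxy − (Σx)(Σy)/n = 414.6 − 539.314286 = -124.714286
b = Sxy/Sxx = -124.714286/57.714286 = -2.160891
a = ȳ − b·x̄ = 13.828571 − (-2.160891)·5.571429 = 25.867822
Set a + b·x = 13.3: x = (13.3 − 25.867822) / (-2.160891) = 5.816037

5.82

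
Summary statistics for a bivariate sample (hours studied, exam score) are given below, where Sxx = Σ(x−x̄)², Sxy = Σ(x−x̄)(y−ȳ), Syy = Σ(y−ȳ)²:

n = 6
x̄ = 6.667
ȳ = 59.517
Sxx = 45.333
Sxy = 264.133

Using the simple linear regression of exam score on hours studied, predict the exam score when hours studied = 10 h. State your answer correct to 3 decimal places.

b = Sxy/Sxx = 264.133/45.333 = 5.826506
a = ȳ − b·x̄ = 59.517 − 5.826506·6.667 = 20.671684
ŷ(10) = a + b·10 = 20.671684 + 5.826506·10 = 78.936745

78.937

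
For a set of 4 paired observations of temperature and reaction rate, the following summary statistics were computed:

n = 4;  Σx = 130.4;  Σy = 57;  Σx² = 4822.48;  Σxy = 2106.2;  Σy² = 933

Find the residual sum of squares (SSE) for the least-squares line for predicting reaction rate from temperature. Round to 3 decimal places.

Sxx = Σx² − (Σx)²/n = 4822.48 − 4251.04 = 571.44
Sxy = Σxy − (Σx)(Σy)/n = 2106.2 − 1858.2 = 248
Syy = Σy² − (Σy)²/n = 933 − 812.25 = 120.75
b = Sxy/Sxx = 248/571.44 = 0.433991
SSE = Syy − b·Sxy = 120.75 − 0.433991·248 = 13.120153

13.120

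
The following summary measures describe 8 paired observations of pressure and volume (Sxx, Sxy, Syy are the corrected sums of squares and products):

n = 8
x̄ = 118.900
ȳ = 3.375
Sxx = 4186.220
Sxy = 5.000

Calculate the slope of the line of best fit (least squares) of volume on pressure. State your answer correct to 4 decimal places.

0.0012

b = Sxy/Sxx = 5/4186.22 = 0.001194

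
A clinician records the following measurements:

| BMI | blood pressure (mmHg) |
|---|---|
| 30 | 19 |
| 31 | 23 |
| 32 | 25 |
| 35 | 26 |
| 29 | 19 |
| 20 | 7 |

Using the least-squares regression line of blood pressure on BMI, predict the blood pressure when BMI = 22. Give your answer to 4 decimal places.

n = 6, Σx = 177, Σy = 119, Σxy = 3684, Σx² = 5351
Sxx = Σx² − (Σx)²/n = 5351 − 5221.5 = 129.5
Sxy = Σxy − (Σx)(Σy)/n = 3684 − 3510.5 = 173.5
b = Sxy/Sxx = 173.5/129.5 = 1.339768
a = ȳ − b·x̄ = 19.833333 − 1.339768·29.5 = -19.689833
ŷ(22) = a + b·22 = -19.689833 + 1.339768·22 = 9.785071

9.7851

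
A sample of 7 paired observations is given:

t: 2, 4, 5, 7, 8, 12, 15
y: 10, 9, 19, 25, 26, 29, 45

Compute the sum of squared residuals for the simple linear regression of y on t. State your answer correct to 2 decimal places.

84.27

n = 7, Σx = 53, Σy = 163, Σxy = 1557, Σx² = 527, Σy² = 4709
Sxx = Σx² − (Σx)²/n = 527 − 401.285714 = 125.714286
Sxy = Σxy − (Σx)(Σy)/n = 1557 − 1234.142857 = 322.857143
Syy = Σy² − (Σy)²/n = 4709 − 3795.571429 = 913.428571
b = Sxy/Sxx = 322.857143/125.714286 = 2.568182
SSE = Syy − b·Sxy = 913.428571 − 2.568182·322.857143 = 84.272727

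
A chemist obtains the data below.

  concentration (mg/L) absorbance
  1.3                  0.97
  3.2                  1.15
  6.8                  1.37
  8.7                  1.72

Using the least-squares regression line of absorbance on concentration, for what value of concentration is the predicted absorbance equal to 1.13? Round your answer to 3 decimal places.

n = 4, Σx = 20, Σy = 5.21, Σxy = 29.221, Σx² = 133.86
Sxx = Σx² − (Σx)²/n = 133.86 − 100 = 33.86
Sxy = Σxy − (Σx)(Σy)/n = 29.221 − 26.05 = 3.171
b = Sxy/Sxx = 3.171/33.86 = 0.093650
a = ȳ − b·x̄ = 1.3025 − 0.093650·5 = 0.834248
Set a + b·x = 1.13: x = (1.13 − 0.834248) / 0.093650 = 3.158042

3.158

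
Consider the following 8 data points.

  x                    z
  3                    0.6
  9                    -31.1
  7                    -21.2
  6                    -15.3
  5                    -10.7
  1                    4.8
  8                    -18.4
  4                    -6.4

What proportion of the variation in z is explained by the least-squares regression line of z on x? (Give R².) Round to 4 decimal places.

0.9476

n = 8, Σx = 43, Σy = -97.7, Σxy = -739.8, Σx² = 281, Σy² = 2168.15
Sxx = Σx² − (Σx)²/n = 281 − 231.125 = 49.875
Sxy = Σxy − (Σx)(Σy)/n = -739.8 − (-525.1375) = -214.6625
Syy = Σy² − (Σy)²/n = 2168.15 − 1193.16125 = 974.98875
R² = Sxy²/(Sxx·Syy) = (-214.6625)²/(49.875·974.98875) = 0.947610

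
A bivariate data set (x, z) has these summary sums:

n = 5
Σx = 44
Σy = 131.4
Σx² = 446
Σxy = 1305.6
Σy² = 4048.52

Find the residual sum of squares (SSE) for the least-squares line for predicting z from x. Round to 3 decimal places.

216.340

Sxx = Σx² − (Σx)²/n = 446 − 387.2 = 58.8
Sxy = Σxy − (Σx)(Σy)/n = 1305.6 − 1156.32 = 149.28
Syy = Σy² − (Σy)²/n = 4048.52 − 3453.192 = 595.328
b = Sxy/Sxx = 149.28/58.8 = 2.538776
SSE = Syy − b·Sxy = 595.328 − 2.538776·149.28 = 216.339592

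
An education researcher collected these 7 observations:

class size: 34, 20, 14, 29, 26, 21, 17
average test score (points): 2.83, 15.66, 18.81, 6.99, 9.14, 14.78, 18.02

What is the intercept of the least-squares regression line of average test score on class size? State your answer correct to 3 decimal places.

n = 7, Σx = 161, Σy = 86.23, Σxy = 1729.83, Σx² = 3999
Sxx = Σx² − (Σx)²/n = 3999 − 3703 = 296
Sxy = Σxy − (Σx)(Σy)/n = 1729.83 − 1983.29 = -253.46
b = Sxy/Sxx = -253.46/296 = -0.856284
a = ȳ − b·x̄ = 12.318571 − (-0.856284)·23 = 32.013098

32.013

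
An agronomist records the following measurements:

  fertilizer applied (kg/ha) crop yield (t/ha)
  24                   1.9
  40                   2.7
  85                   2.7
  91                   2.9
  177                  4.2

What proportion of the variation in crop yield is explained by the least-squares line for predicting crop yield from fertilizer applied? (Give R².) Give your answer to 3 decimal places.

n = 5, Σx = 417, Σy = 14.4, Σxy = 1390.4, Σx² = 49011, Σy² = 44.24
Sxx = Σx² − (Σx)²/n = 49011 − 34777.8 = 14233.2
Sxy = Σxy − (Σx)(Σy)/n = 1390.4 − 1200.96 = 189.44
Syy = Σy² − (Σy)²/n = 44.24 − 41.472 = 2.768
R² = Sxy²/(Sxx·Syy) = (189.44)²/(14233.2·2.768) = 0.910908

0.911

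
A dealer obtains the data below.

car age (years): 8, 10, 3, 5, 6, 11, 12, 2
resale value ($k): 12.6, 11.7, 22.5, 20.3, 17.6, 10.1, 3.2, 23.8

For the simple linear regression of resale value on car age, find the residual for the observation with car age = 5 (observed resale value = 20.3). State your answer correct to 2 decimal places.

n = 8, Σx = 57, Σy = 121.8, Σxy = 689.5, Σx² = 503
Sxx = Σx² − (Σx)²/n = 503 − 406.125 = 96.875
Sxy = Σxy − (Σx)(Σy)/n = 689.5 − 867.825 = -178.325
b = Sxy/Sxx = -178.325/96.875 = -1.840774
a = ȳ − b·x̄ = 15.225 − (-1.840774)·7.125 = 28.340516
ŷ(5) = 28.340516 + (-1.840774)·5 = 19.136645
residual = y − ŷ = 20.3 − 19.136645 = 1.163355

1.16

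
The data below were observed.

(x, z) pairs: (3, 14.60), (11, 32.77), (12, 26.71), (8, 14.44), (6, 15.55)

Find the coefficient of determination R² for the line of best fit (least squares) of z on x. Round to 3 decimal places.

0.664

n = 5, Σx = 40, Σy = 104.07, Σxy = 933.61, Σx² = 374, Σy² = 2450.7731
Sxx = Σx² − (Σx)²/n = 374 − 320 = 54
Sxy = Σxy − (Σx)(Σy)/n = 933.61 − 832.56 = 101.05
Syy = Σy² − (Σy)²/n = 2450.7731 − 2166.11298 = 284.66012
R² = Sxy²/(Sxx·Syy) = (101.05)²/(54·284.66012) = 0.664282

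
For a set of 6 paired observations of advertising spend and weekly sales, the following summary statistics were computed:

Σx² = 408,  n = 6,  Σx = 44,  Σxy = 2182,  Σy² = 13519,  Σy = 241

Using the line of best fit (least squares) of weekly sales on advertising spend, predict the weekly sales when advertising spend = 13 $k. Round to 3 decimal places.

Sxx = Σx² − (Σx)²/n = 408 − 322.666667 = 85.333333
Sxy = Σxy − (Σx)(Σy)/n = 2182 − 1767.333333 = 414.666667
b = Sxy/Sxx = 414.666667/85.333333 = 4.859375
a = ȳ − b·x̄ = 40.166667 − 4.859375·7.333333 = 4.53125
ŷ(13) = a + b·13 = 4.53125 + 4.859375·13 = 67.703125

67.703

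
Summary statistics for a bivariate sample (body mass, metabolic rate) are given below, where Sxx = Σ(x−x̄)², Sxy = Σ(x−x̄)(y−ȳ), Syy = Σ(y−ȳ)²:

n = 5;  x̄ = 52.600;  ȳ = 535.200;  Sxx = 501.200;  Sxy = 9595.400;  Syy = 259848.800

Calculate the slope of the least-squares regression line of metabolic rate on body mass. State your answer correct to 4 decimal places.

19.1449

b = Sxy/Sxx = 9595.4/501.2 = 19.144852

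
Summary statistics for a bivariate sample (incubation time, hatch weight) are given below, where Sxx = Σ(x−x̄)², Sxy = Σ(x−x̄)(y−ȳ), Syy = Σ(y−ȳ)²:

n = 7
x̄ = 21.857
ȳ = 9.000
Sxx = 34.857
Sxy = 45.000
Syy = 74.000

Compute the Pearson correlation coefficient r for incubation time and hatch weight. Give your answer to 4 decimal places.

0.8860

r = Sxy/√(Sxx·Syy) = 45/√(2579.418) = 45/50.787971 = 0.886037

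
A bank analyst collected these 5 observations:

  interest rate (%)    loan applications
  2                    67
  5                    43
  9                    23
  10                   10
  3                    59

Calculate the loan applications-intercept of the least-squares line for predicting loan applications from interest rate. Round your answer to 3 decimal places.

n = 5, Σx = 29, Σy = 202, Σxy = 833, Σx² = 219
Sxx = Σx² − (Σx)²/n = 219 − 168.2 = 50.8
Sxy = Σxy − (Σx)(Σy)/n = 833 − 1171.6 = -338.6
b = Sxy/Sxx = -338.6/50.8 = -6.665354
a = ȳ − b·x̄ = 40.4 − (-6.665354)·5.8 = 79.059055

79.059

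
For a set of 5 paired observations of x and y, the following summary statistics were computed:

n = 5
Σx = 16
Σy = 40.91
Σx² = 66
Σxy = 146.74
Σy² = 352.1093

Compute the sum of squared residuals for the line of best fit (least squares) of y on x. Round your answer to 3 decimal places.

Sxx = Σx² − (Σx)²/n = 66 − 51.2 = 14.8
Sxy = Σxy − (Σx)(Σy)/n = 146.74 − 130.912 = 15.828
Syy = Σy² − (Σy)²/n = 352.1093 − 334.72562 = 17.38368
b = Sxy/Sxx = 15.828/14.8 = 1.069459
SSE = Syy − b·Sxy = 17.38368 − 1.069459·15.828 = 0.456276

0.456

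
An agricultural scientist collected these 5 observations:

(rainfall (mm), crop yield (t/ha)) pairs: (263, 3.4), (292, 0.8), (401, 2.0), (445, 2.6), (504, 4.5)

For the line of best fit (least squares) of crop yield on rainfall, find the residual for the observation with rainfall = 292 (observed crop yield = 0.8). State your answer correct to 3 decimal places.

n = 5, Σx = 1905, Σy = 13.3, Σxy = 5354.8, Σx² = 767275
Sxx = Σx² − (Σx)²/n = 767275 − 725805 = 41470
Sxy = Σxy − (Σx)(Σy)/n = 5354.8 − 5067.3 = 287.5
b = Sxy/Sxx = 287.5/41470 = 0.006933
a = ȳ − b·x̄ = 2.66 − 0.006933·381 = 0.018633
ŷ(292) = 0.018633 + 0.006933·292 = 2.042988
residual = y − ŷ = 0.8 − 2.042988 = -1.242988

-1.243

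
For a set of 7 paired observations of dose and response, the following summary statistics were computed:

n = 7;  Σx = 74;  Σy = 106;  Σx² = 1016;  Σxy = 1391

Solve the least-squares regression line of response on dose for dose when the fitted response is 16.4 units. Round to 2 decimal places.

Sxx = Σx² − (Σx)²/n = 1016 − 782.285714 = 233.714286
Sxy = Σxy − (Σx)(Σy)/n = 1391 − 1120.571429 = 270.428571
b = Sxy/Sxx = 270.428571/233.714286 = 1.157090
a = ȳ − b·x̄ = 15.142857 − 1.157090·10.571429 = 2.910758
Set a + b·x = 16.4: x = (16.4 − 2.910758) / 1.157090 = 11.657898

11.66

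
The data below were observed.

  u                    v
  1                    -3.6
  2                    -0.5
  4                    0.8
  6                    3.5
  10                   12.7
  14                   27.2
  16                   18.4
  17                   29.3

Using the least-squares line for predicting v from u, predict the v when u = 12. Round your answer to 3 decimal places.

17.255

n = 8, Σx = 70, Σy = 87.8, Σxy = 1319.9, Σx² = 898
Sxx = Σx² − (Σx)²/n = 898 − 612.5 = 285.5
Sxy = Σxy − (Σx)(Σy)/n = 1319.9 − 768.25 = 551.65
b = Sxy/Sxx = 551.65/285.5 = 1.932224
a = ȳ − b·x̄ = 10.975 − 1.932224·8.75 = -5.931961
ŷ(12) = a + b·12 = -5.931961 + 1.932224·12 = 17.254729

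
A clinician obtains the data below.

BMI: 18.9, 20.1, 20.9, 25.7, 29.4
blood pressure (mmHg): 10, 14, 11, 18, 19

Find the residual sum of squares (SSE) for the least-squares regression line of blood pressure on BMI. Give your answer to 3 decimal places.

10.112

n = 5, Σx = 115, Σy = 72, Σxy = 1721.5, Σx² = 2722.88, Σy² = 1102
Sxx = Σx² − (Σx)²/n = 2722.88 − 2645 = 77.88
Sxy = Σxy − (Σx)(Σy)/n = 1721.5 − 1656 = 65.5
Syy = Σy² − (Σy)²/n = 1102 − 1036.8 = 65.2
b = Sxy/Sxx = 65.5/77.88 = 0.841037
SSE = Syy − b·Sxy = 65.2 − 0.841037·65.5 = 10.112044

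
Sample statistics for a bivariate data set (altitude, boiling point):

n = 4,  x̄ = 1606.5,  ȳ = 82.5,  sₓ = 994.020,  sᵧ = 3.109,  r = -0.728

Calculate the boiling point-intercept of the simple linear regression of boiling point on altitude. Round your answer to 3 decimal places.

86.158

b = r · sᵧ/sₓ = -0.728 · 3.109/994.02 = -0.002277
a = ȳ − b·x̄ = 82.5 − (-0.002277)·1606.5 = 86.157950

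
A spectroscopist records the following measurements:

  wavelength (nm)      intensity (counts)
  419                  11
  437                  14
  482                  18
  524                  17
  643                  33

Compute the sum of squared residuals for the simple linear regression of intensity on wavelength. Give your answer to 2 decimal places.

n = 5, Σx = 2505, Σy = 93, Σxy = 49530, Σx² = 1286879, Σy² = 2019
Sxx = Σx² − (Σx)²/n = 1286879 − 1255005 = 31874
Sxy = Σxy − (Σx)(Σy)/n = 49530 − 46593 = 2937
Syy = Σy² − (Σy)²/n = 2019 − 1729.8 = 289.2
b = Sxy/Sxx = 2937/31874 = 0.092144
SSE = Syy − b·Sxy = 289.2 − 0.092144·2937 = 18.572874

18.57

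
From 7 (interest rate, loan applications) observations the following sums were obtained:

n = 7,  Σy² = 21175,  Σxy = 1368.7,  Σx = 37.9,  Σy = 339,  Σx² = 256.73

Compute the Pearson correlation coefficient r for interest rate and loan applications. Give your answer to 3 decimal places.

Sxx = Σx² − (Σx)²/n = 256.73 − 205.201429 = 51.528571
Sxy = Σxy − (Σx)(Σy)/n = 1368.7 − 1835.442857 = -466.742857
Syy = Σy² − (Σy)²/n = 21175 − 16417.285714 = 4757.714286
r = Sxy/√(Sxx·Syy) = -466.742857/√(245158.220408) = -466.742857/495.134548 = -0.942659

-0.943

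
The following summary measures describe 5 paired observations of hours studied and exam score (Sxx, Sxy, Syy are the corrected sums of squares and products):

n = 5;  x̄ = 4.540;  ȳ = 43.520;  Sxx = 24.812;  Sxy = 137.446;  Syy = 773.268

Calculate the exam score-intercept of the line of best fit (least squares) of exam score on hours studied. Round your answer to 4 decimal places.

b = Sxy/Sxx = 137.446/24.812 = 5.539497
a = ȳ − b·x̄ = 43.52 − 5.539497·4.54 = 18.370684

18.3707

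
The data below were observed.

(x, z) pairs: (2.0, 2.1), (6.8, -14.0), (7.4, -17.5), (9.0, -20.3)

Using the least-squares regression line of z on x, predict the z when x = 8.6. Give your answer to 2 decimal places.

n = 4, Σx = 25.2, Σy = -49.7, Σxy = -403.2, Σx² = 186
Sxx = Σx² − (Σx)²/n = 186 − 158.76 = 27.24
Sxy = Σxy − (Σx)(Σy)/n = -403.2 − (-313.11) = -90.09
b = Sxy/Sxx = -90.09/27.24 = -3.307269
a = ȳ − b·x̄ = -12.425 − (-3.307269)·6.3 = 8.410793
ŷ(8.6) = a + b·8.6 = 8.410793 + (-3.307269)·8.6 = -20.031718

-20.03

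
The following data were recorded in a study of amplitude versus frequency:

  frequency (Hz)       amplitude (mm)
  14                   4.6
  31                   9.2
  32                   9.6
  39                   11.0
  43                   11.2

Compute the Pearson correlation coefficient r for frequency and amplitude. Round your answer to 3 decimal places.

0.987

n = 5, Σx = 159, Σy = 45.6, Σxy = 1567.4, Σx² = 5551, Σy² = 444.4
Sxx = Σx² − (Σx)²/n = 5551 − 5056.2 = 494.8
Sxy = Σxy − (Σx)(Σy)/n = 1567.4 − 1450.08 = 117.32
Syy = Σy² − (Σy)²/n = 444.4 − 415.872 = 28.528
r = Sxy/√(Sxx·Syy) = 117.32/√(14115.6544) = 117.32/118.809319 = 0.987465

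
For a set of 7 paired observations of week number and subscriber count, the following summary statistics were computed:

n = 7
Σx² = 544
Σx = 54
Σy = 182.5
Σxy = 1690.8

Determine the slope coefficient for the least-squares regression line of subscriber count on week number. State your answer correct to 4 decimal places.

Sxx = Σx² − (Σx)²/n = 544 − 416.571429 = 127.428571
Sxy = Σxy − (Σx)(Σy)/n = 1690.8 − 1407.857143 = 282.942857
b = Sxy/Sxx = 282.942857/127.428571 = 2.220404

2.2204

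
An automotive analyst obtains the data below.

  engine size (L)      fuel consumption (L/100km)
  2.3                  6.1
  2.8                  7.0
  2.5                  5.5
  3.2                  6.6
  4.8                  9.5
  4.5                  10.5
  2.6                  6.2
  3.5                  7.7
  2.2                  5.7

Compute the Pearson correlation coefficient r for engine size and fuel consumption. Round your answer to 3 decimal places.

n = 9, Σx = 28.4, Σy = 64.8, Σxy = 216.96, Σx² = 96.76, Σy² = 490.74
Sxx = Σx² − (Σx)²/n = 96.76 − 89.617778 = 7.142222
Sxy = Σxy − (Σx)(Σy)/n = 216.96 − 204.48 = 12.48
Syy = Σy² − (Σy)²/n = 490.74 − 466.56 = 24.18
r = Sxy/√(Sxx·Syy) = 12.48/√(172.698933) = 12.48/13.141497 = 0.949664

0.950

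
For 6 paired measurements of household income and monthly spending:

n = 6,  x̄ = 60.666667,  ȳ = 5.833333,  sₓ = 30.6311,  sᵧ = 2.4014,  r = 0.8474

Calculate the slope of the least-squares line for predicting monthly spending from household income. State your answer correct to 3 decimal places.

b = r · sᵧ/sₓ = 0.8474 · 2.4014/30.6311 = 0.066434

0.066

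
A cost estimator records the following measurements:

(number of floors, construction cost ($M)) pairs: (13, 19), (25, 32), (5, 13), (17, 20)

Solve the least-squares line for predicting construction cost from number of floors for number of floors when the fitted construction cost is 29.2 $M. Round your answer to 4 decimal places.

n = 4, Σx = 60, Σy = 84, Σxy = 1452, Σx² = 1108
Sxx = Σx² − (Σx)²/n = 1108 − 900 = 208
Sxy = Σxy − (Σx)(Σy)/n = 1452 − 1260 = 192
b = Sxy/Sxx = 192/208 = 0.923077
a = ȳ − b·x̄ = 21 − 0.923077·15 = 7.153846
Set a + b·x = 29.2: x = (29.2 − 7.153846) / 0.923077 = 23.883333

23.8833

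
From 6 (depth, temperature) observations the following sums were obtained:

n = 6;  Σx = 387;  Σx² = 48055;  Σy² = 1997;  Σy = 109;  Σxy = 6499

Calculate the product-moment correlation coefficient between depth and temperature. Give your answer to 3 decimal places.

Sxx = Σx² − (Σx)²/n = 48055 − 24961.5 = 23093.5
Sxy = Σxy − (Σx)(Σy)/n = 6499 − 7030.5 = -531.5
Syy = Σy² − (Σy)²/n = 1997 − 1980.166667 = 16.833333
r = Sxy/√(Sxx·Syy) = -531.5/√(388740.583333) = -531.5/623.490644 = -0.852459

-0.852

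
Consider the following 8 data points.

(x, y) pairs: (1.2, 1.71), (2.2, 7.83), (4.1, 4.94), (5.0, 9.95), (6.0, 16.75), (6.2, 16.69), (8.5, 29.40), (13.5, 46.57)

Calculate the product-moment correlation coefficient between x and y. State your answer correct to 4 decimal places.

0.9737

n = 8, Σx = 46.7, Σy = 133.84, Σxy = 1171.855, Σx² = 377.03, Σy² = 3779.8826
Sxx = Σx² − (Σx)²/n = 377.03 − 272.61125 = 104.41875
Sxy = Σxy − (Σx)(Σy)/n = 1171.855 − 781.291 = 390.564
Syy = Σy² − (Σy)²/n = 3779.8826 − 2239.1432 = 1540.7394
r = Sxy/√(Sxx·Syy) = 390.564/√(160882.082224) = 390.564/401.101087 = 0.973730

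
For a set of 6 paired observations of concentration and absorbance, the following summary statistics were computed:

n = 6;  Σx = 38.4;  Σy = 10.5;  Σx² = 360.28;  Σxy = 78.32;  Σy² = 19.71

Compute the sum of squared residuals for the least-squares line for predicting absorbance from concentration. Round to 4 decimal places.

Sxx = Σx² − (Σx)²/n = 360.28 − 245.76 = 114.52
Sxy = Σxy − (Σx)(Σy)/n = 78.32 − 67.2 = 11.12
Syy = Σy² − (Σy)²/n = 19.71 − 18.375 = 1.335
b = Sxy/Sxx = 11.12/114.52 = 0.097101
SSE = Syy − b·Sxy = 1.335 − 0.097101·11.12 = 0.255238

0.2552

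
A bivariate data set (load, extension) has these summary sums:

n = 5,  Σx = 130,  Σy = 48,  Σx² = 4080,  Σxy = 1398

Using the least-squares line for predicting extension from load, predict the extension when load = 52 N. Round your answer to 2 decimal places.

15.17

Sxx = Σx² − (Σx)²/n = 4080 − 3380 = 700
Sxy = Σxy − (Σx)(Σy)/n = 1398 − 1248 = 150
b = Sxy/Sxx = 150/700 = 0.214286
a = ȳ − b·x̄ = 9.6 − 0.214286·26 = 4.028571
ŷ(52) = a + b·52 = 4.028571 + 0.214286·52 = 15.171429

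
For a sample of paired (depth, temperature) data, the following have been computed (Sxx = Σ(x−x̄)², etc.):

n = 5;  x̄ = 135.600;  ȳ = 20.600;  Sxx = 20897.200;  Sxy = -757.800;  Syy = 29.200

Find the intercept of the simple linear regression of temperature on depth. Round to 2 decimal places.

b = Sxy/Sxx = -757.8/20897.2 = -0.036263
a = ȳ − b·x̄ = 20.6 − (-0.036263)·135.6 = 25.517294

25.52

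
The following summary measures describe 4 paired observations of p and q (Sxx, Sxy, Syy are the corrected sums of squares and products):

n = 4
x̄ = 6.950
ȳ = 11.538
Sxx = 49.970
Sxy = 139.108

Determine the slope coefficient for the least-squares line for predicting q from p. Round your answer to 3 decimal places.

2.784

b = Sxy/Sxx = 139.108/49.97 = 2.783830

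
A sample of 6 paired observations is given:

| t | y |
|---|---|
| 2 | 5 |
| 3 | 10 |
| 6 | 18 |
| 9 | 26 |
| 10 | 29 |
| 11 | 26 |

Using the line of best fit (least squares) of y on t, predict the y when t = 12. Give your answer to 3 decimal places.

n = 6, Σx = 41, Σy = 114, Σxy = 958, Σx² = 351
Sxx = Σx² − (Σx)²/n = 351 − 280.166667 = 70.833333
Sxy = Σxy − (Σx)(Σy)/n = 958 − 779 = 179
b = Sxy/Sxx = 179/70.833333 = 2.527059
a = ȳ − b·x̄ = 19 − 2.527059·6.833333 = 1.731765
ŷ(12) = a + b·12 = 1.731765 + 2.527059·12 = 32.056471

32.056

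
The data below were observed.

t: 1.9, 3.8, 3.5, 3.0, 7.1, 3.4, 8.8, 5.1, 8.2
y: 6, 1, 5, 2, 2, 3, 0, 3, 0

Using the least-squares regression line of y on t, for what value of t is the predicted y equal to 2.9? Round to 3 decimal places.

4.261

n = 9, Σx = 44.8, Σy = 22, Σxy = 78.4, Σx² = 271.96
Sxx = Σx² − (Σx)²/n = 271.96 − 223.004444 = 48.955556
Sxy = Σxy − (Σx)(Σy)/n = 78.4 − 109.511111 = -31.111111
b = Sxy/Sxx = -31.111111/48.955556 = -0.635497
a = ȳ − b·x̄ = 2.444444 − (-0.635497)·4.977778 = 5.607808
Set a + b·x = 2.9: x = (2.9 − 5.607808) / (-0.635497) = 4.260929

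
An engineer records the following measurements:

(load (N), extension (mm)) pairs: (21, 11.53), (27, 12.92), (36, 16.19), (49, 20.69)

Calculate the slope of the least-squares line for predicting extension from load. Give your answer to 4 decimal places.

0.3337

n = 4, Σx = 133, Σy = 61.33, Σxy = 2187.62, Σx² = 4867
Sxx = Σx² − (Σx)²/n = 4867 − 4422.25 = 444.75
Sxy = Σxy − (Σx)(Σy)/n = 2187.62 − 2039.2225 = 148.3975
b = Sxy/Sxx = 148.3975/444.75 = 0.333665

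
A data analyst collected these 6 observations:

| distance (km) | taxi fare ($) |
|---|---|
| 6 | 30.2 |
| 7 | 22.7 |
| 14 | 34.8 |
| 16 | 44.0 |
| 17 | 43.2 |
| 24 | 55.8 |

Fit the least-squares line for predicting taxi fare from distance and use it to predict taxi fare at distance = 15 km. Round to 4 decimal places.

n = 6, Σx = 84, Σy = 230.7, Σxy = 3604.9, Σx² = 1402
Sxx = Σx² − (Σx)²/n = 1402 − 1176 = 226
Sxy = Σxy − (Σx)(Σy)/n = 3604.9 − 3229.8 = 375.1
b = Sxy/Sxx = 375.1/226 = 1.659735
a = ȳ − b·x̄ = 38.45 − 1.659735·14 = 15.213717
ŷ(15) = a + b·15 = 15.213717 + 1.659735·15 = 40.109735

40.1097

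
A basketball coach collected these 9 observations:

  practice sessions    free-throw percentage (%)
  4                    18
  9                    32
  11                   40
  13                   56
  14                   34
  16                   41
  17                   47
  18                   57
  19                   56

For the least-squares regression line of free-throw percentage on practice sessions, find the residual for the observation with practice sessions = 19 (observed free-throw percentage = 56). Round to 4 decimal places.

0.9379

n = 9, Σx = 121, Σy = 381, Σxy = 5549, Σx² = 1813
Sxx = Σx² − (Σx)²/n = 1813 − 1626.777778 = 186.222222
Sxy = Σxy − (Σx)(Σy)/n = 5549 − 5122.333333 = 426.666667
b = Sxy/Sxx = 426.666667/186.222222 = 2.291169
a = ȳ − b·x̄ = 42.333333 − 2.291169·13.444444 = 11.529833
ŷ(19) = 11.529833 + 2.291169·19 = 55.062053
residual = y − ŷ = 56 − 55.062053 = 0.937947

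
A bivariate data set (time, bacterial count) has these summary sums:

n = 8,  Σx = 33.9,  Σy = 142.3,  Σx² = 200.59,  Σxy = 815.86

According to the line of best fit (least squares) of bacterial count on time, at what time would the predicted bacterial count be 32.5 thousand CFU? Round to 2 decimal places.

Sxx = Σx² − (Σx)²/n = 200.59 − 143.65125 = 56.93875
Sxy = Σxy − (Σx)(Σy)/n = 815.86 − 602.99625 = 212.86375
b = Sxy/Sxx = 212.86375/56.93875 = 3.738469
a = ȳ − b·x̄ = 17.7875 − 3.738469·4.2375 = 1.945738
Set a + b·x = 32.5: x = (32.5 − 1.945738) / 3.738469 = 8.172935

8.17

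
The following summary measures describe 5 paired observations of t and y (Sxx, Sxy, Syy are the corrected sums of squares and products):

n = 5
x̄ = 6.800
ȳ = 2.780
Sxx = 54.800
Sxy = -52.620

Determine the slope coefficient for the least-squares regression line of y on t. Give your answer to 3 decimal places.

-0.960

b = Sxy/Sxx = -52.62/54.8 = -0.960219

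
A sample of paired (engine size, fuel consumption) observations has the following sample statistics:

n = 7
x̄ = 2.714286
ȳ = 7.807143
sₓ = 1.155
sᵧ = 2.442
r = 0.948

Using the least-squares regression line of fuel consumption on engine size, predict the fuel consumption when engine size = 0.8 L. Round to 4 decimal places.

b = r · sᵧ/sₓ = 0.948 · 2.442/1.155 = 2.004343
a = ȳ − b·x̄ = 7.807143 − 2.004343·2.714286 = 2.366783
ŷ(0.8) = a + b·0.8 = 2.366783 + 2.004343·0.8 = 3.970258

3.9703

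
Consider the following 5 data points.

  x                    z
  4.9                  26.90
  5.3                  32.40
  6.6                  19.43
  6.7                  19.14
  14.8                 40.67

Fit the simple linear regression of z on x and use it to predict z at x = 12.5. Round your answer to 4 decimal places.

35.0694

n = 5, Σx = 38.3, Σy = 138.54, Σxy = 1161.922, Σx² = 359.59
Sxx = Σx² − (Σx)²/n = 359.59 − 293.378 = 66.212
Sxy = Σxy − (Σx)(Σy)/n = 1161.922 − 1061.2164 = 100.7056
b = Sxy/Sxx = 100.7056/66.212 = 1.520957
a = ȳ − b·x̄ = 27.708 − 1.520957·7.66 = 16.057470
ŷ(12.5) = a + b·12.5 = 16.057470 + 1.520957·12.5 = 35.069432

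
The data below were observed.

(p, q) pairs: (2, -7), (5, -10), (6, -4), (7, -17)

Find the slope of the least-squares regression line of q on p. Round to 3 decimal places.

-1.214

n = 4, Σx = 20, Σy = -38, Σxy = -207, Σx² = 114
Sxx = Σx² − (Σx)²/n = 114 − 100 = 14
Sxy = Σxy − (Σx)(Σy)/n = -207 − (-190) = -17
b = Sxy/Sxx = -17/14 = -1.214286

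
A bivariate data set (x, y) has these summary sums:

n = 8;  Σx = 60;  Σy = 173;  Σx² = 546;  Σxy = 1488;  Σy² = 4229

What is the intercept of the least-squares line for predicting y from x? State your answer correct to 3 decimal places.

Sxx = Σx² − (Σx)²/n = 546 − 450 = 96
Sxy = Σxy − (Σx)(Σy)/n = 1488 − 1297.5 = 190.5
b = Sxy/Sxx = 190.5/96 = 1.984375
a = ȳ − b·x̄ = 21.625 − 1.984375·7.5 = 6.742188

6.742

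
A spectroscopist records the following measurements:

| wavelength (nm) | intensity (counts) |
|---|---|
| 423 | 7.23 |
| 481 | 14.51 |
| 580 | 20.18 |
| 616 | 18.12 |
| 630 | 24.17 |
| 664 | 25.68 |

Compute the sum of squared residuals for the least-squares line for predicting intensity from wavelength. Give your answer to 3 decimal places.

n = 6, Σx = 3394, Σy = 109.89, Σxy = 65182.54, Σx² = 1963942, Σy² = 2242.0311
Sxx = Σx² − (Σx)²/n = 1963942 − 1919872.666667 = 44069.333333
Sxy = Σxy − (Σx)(Σy)/n = 65182.54 − 62161.11 = 3021.43
Syy = Σy² − (Σy)²/n = 2242.0311 − 2012.63535 = 229.39575
b = Sxy/Sxx = 3021.43/44069.333333 = 0.068561
SSE = Syy − b·Sxy = 229.39575 − 0.068561·3021.43 = 22.244006

22.244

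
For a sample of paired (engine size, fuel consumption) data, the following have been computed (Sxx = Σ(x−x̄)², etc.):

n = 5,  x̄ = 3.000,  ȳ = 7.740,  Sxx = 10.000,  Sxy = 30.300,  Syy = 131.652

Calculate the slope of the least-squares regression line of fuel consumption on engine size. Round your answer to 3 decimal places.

3.030

b = Sxy/Sxx = 30.3/10 = 3.03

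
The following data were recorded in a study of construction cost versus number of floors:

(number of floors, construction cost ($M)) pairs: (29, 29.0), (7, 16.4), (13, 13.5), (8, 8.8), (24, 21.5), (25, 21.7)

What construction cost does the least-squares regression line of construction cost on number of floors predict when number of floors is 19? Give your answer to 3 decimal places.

19.372

n = 6, Σx = 106, Σy = 110.9, Σxy = 2260.2, Σx² = 2324
Sxx = Σx² − (Σx)²/n = 2324 − 1872.666667 = 451.333333
Sxy = Σxy − (Σx)(Σy)/n = 2260.2 − 1959.233333 = 300.966667
b = Sxy/Sxx = 300.966667/451.333333 = 0.666839
a = ȳ − b·x̄ = 18.483333 − 0.666839·17.666667 = 6.702511
ŷ(19) = a + b·19 = 6.702511 + 0.666839·19 = 19.372452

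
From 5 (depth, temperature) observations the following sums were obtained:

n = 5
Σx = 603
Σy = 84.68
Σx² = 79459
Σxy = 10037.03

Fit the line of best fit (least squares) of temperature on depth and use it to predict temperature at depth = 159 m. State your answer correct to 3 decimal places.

Sxx = Σx² − (Σx)²/n = 79459 − 72721.8 = 6737.2
Sxy = Σxy − (Σx)(Σy)/n = 10037.03 − 10212.408 = -175.378
b = Sxy/Sxx = -175.378/6737.2 = -0.026031
a = ȳ − b·x̄ = 16.936 − (-0.026031)·120.6 = 20.075373
ŷ(159) = a + b·159 = 20.075373 + (-0.026031)·159 = 15.936399

15.936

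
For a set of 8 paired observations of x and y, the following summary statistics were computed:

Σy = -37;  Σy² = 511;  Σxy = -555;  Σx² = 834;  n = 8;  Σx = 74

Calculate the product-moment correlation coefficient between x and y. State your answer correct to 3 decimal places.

-0.944

Sxx = Σx² − (Σx)²/n = 834 − 684.5 = 149.5
Sxy = Σxy − (Σx)(Σy)/n = -555 − (-342.25) = -212.75
Syy = Σy² − (Σy)²/n = 511 − 171.125 = 339.875
r = Sxy/√(Sxx·Syy) = -212.75/√(50811.3125) = -212.75/225.413648 = -0.943820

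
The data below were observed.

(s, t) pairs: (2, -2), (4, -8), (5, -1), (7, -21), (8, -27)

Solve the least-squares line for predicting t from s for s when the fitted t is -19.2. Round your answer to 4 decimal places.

6.9358

n = 5, Σx = 26, Σy = -59, Σxy = -404, Σx² = 158
Sxx = Σx² − (Σx)²/n = 158 − 135.2 = 22.8
Sxy = Σxy − (Σx)(Σy)/n = -404 − (-306.8) = -97.2
b = Sxy/Sxx = -97.2/22.8 = -4.263158
a = ȳ − b·x̄ = -11.8 − (-4.263158)·5.2 = 10.368421
Set a + b·x = -19.2: x = (-19.2 − 10.368421) / (-4.263158) = 6.935802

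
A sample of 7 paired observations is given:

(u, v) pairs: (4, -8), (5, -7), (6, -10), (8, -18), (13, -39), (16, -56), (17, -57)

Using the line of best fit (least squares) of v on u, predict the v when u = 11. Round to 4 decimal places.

-32.5686

n = 7, Σx = 69, Σy = -195, Σxy = -2643, Σx² = 855
Sxx = Σx² − (Σx)²/n = 855 − 680.142857 = 174.857143
Sxy = Σxy − (Σx)(Σy)/n = -2643 − (-1922.142857) = -720.857143
b = Sxy/Sxx = -720.857143/174.857143 = -4.122549
a = ȳ − b·x̄ = -27.857143 − (-4.122549)·9.857143 = 12.779412
ŷ(11) = a + b·11 = 12.779412 + (-4.122549)·11 = -32.568627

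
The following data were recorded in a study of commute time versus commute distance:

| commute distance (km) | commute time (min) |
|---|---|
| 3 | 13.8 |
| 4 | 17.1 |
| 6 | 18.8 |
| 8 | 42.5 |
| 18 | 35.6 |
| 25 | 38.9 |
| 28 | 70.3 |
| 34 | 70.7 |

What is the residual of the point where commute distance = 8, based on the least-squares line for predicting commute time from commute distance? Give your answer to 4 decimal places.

16.8487

n = 8, Σx = 126, Σy = 307.7, Σxy = 6548.1, Σx² = 3014
Sxx = Σx² − (Σx)²/n = 3014 − 1984.5 = 1029.5
Sxy = Σxy − (Σx)(Σy)/n = 6548.1 − 4846.275 = 1701.825
b = Sxy/Sxx = 1701.825/1029.5 = 1.653060
a = ȳ − b·x̄ = 38.4625 − 1.653060·15.75 = 12.426809
ŷ(8) = 12.426809 + 1.653060·8 = 25.651287
residual = y − ŷ = 42.5 − 25.651287 = 16.848713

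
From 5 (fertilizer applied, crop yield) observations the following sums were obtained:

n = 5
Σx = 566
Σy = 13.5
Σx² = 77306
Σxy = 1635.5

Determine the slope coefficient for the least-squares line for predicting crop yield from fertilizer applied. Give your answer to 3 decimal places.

0.008

Sxx = Σx² − (Σx)²/n = 77306 − 64071.2 = 13234.8
Sxy = Σxy − (Σx)(Σy)/n = 1635.5 − 1528.2 = 107.3
b = Sxy/Sxx = 107.3/13234.8 = 0.008107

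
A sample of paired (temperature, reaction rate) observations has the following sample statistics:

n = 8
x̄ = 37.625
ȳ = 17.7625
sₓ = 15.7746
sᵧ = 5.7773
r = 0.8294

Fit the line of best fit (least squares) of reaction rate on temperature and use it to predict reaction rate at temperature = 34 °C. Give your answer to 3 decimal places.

16.661

b = r · sᵧ/sₓ = 0.8294 · 5.7773/15.7746 = 0.303760
a = ȳ − b·x̄ = 17.7625 − 0.303760·37.625 = 6.333530
ŷ(34) = a + b·34 = 6.333530 + 0.303760·34 = 16.661370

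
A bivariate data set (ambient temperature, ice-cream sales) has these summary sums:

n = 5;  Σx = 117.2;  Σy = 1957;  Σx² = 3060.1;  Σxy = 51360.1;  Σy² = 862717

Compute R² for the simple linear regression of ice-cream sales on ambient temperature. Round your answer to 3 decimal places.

Sxx = Σx² − (Σx)²/n = 3060.1 − 2747.168 = 312.932
Sxy = Σxy − (Σx)(Σy)/n = 51360.1 − 45872.08 = 5488.02
Syy = Σy² − (Σy)²/n = 862717 − 765969.8 = 96747.2
R² = Sxy²/(Sxx·Syy) = (5488.02)²/(312.932·96747.2) = 0.994817

0.995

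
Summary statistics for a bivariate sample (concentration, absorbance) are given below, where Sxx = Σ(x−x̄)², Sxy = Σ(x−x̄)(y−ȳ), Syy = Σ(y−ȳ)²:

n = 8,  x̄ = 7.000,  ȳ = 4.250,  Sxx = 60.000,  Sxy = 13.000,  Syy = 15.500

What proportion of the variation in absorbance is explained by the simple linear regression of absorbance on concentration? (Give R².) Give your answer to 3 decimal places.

R² = Sxy²/(Sxx·Syy) = (13)²/(60·15.5) = 0.181720

0.182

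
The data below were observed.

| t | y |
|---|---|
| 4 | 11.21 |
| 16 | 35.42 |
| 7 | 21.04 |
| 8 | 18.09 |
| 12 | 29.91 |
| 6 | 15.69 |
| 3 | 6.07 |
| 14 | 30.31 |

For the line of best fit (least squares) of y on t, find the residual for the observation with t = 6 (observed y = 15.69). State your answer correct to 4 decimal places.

n = 8, Σx = 70, Σy = 167.74, Σxy = 1799.17, Σx² = 770
Sxx = Σx² − (Σx)²/n = 770 − 612.5 = 157.5
Sxy = Σxy − (Σx)(Σy)/n = 1799.17 − 1467.725 = 331.445
b = Sxy/Sxx = 331.445/157.5 = 2.104413
a = ȳ − b·x̄ = 20.9675 − 2.104413·8.75 = 2.553889
ŷ(6) = 2.553889 + 2.104413·6 = 15.180365
residual = y − ŷ = 15.69 − 15.180365 = 0.509635

0.5096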